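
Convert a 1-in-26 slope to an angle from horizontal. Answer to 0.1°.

tan θ = 1/26 = 0.0385
θ = arctan(0.0385) = 2.20°

2.2°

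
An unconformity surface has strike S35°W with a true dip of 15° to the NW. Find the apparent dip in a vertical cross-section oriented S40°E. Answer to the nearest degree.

15°

The section lies 75° from the strike.
tan α = tan 15° × sin 75° = 0.2679 × 0.9659 = 0.2588
apparent dip = arctan 0.2588 = 14.51°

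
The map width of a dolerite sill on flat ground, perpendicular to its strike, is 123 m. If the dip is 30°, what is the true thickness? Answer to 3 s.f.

61.5 m

True thickness t = w · sin(dip) = 123 × sin 30°
t = 123 × 0.5000 = 61.500 m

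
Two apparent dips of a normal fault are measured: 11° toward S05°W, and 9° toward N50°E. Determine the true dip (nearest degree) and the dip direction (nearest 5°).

true dip 25°, dip direction 120°

Represent each trace as a vector plunging at its apparent dip toward its trend (east-north-up frame): v₁ = (-0.086, -0.978, -0.191), v₂ = (0.757, 0.635, -0.156).
Cross product v₁ × v₂ gives the pole to the plane: n ∝ (0.274, -0.158, 0.686).
tan δ = √(n_x²+n_y²)/n_z = 0.316/0.686, so δ = 24.8°.
Dip direction = azimuth of (n_x, n_y) = atan2(0.274, -0.158) = 120°.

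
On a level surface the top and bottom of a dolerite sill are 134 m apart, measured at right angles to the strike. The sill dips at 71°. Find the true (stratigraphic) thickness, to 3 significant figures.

True thickness t = w · sin(dip) = 134 × sin 71°
t = 134 × 0.9455 = 126.699 m

127 m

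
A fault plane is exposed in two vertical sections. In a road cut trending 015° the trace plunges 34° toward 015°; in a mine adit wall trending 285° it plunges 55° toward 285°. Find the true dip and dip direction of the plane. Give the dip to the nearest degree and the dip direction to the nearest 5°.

Represent each trace as a vector plunging at its apparent dip toward its trend (east-north-up frame): v₁ = (0.215, 0.801, -0.559), v₂ = (-0.554, 0.148, -0.819).
The plane normal is n = v₁ × v₂ ∝ (-0.573, 0.486, 0.476).
tan δ = √(n_x²+n_y²)/n_z = 0.751/0.476, so δ = 57.7°.
Dip direction = azimuth of (n_x, n_y) = atan2(-0.573, 0.486) = 310°.

true dip 58°, dip direction 310°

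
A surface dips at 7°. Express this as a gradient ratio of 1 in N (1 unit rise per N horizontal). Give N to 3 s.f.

1 : N means tan θ = 1/N, so N = 1/tan 7° = 1/0.1228

1 in 8.14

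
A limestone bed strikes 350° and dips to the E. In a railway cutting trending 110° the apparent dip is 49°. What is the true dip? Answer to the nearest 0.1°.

53.0°

The section is 60° from the strike.
tan(true dip) = tan 49° / sin 60° = 1.3283
δ = arctan(1.3283) = 53.03°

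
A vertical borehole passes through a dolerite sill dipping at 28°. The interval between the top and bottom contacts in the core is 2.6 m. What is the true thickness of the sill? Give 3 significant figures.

2.30 m

True thickness t = h · cos(dip) = 2.6 × cos 28°
t = 2.6 × 0.8829 = 2.296 m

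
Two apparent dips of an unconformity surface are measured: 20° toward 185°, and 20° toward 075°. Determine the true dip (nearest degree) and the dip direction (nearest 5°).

Each apparent-dip line lies in the plane. As unit vectors (x east, y north, z up), v₁ plunges 20°→185° and v₂ plunges 20°→075°.
n = v₁ × v₂ = (0.403, -0.338, 0.830) (taken with n_z > 0).
Dip δ = arctan(|n_h|/n_z) = arctan(0.527/0.830) = 32.4°.
Dip direction = azimuth of (n_x, n_y) = atan2(0.403, -0.338) = 130°.

true dip 32°, dip direction 130°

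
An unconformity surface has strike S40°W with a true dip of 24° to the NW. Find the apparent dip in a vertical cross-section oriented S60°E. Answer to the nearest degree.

24°

The section lies 80° from the strike.
tan(apparent dip) = tan 24° · sin 80° = 0.4385
α = arctan(0.4385) = 23.68°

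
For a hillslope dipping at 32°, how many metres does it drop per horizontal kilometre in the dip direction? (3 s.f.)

drop per km = 1000 × tan 32° = 1000 × 0.6249

625 m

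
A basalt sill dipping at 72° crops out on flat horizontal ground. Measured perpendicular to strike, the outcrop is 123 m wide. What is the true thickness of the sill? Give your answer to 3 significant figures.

True thickness t = w · sin(dip) = 123 × sin 72°
t = 123 × 0.9511 = 116.980 m

117 m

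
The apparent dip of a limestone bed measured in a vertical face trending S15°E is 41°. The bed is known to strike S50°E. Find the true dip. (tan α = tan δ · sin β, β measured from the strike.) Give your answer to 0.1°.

56.6°

The section is 35° from the strike.
tan δ = tan α / sin β = tan 41° / sin 35° = 0.8693 / 0.5736 = 1.5156
true dip = arctan 1.5156 = 56.58°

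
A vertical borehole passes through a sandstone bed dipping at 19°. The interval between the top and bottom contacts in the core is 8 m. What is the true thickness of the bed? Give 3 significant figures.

True thickness t = h · cos(dip) = 8 × cos 19°
t = 8 × 0.9455 = 7.564 m

7.56 m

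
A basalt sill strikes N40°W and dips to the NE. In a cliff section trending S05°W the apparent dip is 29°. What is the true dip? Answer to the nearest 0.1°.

The section is 45° from the strike.
tan δ = tan α / sin β = tan 29° / sin 45° = 0.5543 / 0.7071 = 0.7839
true dip = arctan 0.7839 = 38.09°

38.1°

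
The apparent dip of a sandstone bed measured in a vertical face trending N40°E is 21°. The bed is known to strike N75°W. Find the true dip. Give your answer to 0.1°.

23.0°

The section is 65° from the strike.
tan(true dip) = tan 21° / sin 65° = 0.4235
δ = arctan(0.4235) = 22.95°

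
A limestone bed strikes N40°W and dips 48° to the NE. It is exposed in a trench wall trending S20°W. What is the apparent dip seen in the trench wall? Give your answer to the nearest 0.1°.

Angle between strike (N40°W) and section (S20°W): β = 60°.
tan α = tan 48° × sin 60° = 1.1106 × 0.8660 = 0.9618
α = arctan(0.9618) = 43.89°

43.9°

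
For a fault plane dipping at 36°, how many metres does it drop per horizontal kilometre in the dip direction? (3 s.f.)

drop per km = 1000 × tan 36° = 1000 × 0.7265

727 m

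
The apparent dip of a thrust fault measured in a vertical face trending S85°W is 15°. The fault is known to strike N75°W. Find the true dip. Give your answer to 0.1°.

β = acute angle between strike N75°W and section S85°W = 20°.
tan(true dip) = tan 15° / sin 20° = 0.7834
δ = arctan(0.7834) = 38.08°

38.1°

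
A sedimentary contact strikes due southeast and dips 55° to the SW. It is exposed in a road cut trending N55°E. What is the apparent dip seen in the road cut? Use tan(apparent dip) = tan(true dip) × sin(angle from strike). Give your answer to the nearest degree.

Angle between strike (due southeast) and section (N55°E): β = 80°.
tan α = tan 55° × sin 80° = 1.4281 × 0.9848 = 1.4065
α = arctan(1.4065) = 54.59°

55°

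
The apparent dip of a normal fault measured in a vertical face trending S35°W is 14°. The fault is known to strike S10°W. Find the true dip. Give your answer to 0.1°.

The section is 25° from the strike.
tan(true dip) = tan 14° / sin 25° = 0.5900
true dip = arctan 0.5900 = 30.54°

30.5°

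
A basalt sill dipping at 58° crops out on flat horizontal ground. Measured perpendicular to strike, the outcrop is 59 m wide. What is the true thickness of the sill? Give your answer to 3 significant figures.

50.0 m

True thickness t = w · sin(dip) = 59 × sin 58°
t = 59 × 0.8480 = 50.035 m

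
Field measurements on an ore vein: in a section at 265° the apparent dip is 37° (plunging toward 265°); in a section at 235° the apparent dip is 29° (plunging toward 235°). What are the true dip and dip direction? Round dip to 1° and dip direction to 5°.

The two traces are lines in the plane: v₁ = (sin 265°·cos 37°, cos 265°·cos 37°, −sin 37°), v₂ = (sin 235°·cos 29°, cos 235°·cos 29°, −sin 29°).
n = v₁ × v₂ = (-0.268, 0.045, 0.349) (taken with n_z > 0).
Dip δ = arctan(|n_h|/n_z) = arctan(0.272/0.349) = 37.9°.
Dip direction = atan2(-0.268, 0.045) = 280° (azimuth of n's horizontal projection).

true dip 38°, dip direction 280°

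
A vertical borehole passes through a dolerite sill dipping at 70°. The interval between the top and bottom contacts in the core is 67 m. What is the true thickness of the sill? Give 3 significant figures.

22.9 m

True thickness t = h · cos(dip) = 67 × cos 70°
t = 67 × 0.3420 = 22.915 m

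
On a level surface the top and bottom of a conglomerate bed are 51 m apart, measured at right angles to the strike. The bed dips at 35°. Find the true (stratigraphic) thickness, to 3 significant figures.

29.3 m

True thickness t = w · sin(dip) = 51 × sin 35°
t = 51 × 0.5736 = 29.252 m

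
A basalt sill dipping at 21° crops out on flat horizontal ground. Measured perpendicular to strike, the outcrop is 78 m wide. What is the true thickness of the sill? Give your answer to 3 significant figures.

28.0 m

True thickness t = w · sin(dip) = 78 × sin 21°
t = 78 × 0.3584 = 27.953 m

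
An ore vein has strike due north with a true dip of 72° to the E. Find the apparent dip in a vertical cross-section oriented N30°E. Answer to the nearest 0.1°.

57.0°

The section lies 30° from the strike.
tan α = tan 72° × sin 30° = 3.0777 × 0.5000 = 1.5388
apparent dip = arctan 1.5388 = 56.98°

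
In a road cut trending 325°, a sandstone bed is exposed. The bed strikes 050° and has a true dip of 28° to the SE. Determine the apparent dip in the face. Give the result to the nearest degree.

The strike is 050° and the section trends 325°; the acute angle between them is β = 85°.
tan(apparent dip) = tan 28° · sin 85° = 0.5297
apparent dip = arctan 0.5297 = 27.91°

28°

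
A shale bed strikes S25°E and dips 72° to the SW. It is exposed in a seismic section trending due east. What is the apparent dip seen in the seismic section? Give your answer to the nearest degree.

The strike is S25°E and the section trends due east; the acute angle between them is β = 65°.
tan α = tan 72° × sin 65° = 3.0777 × 0.9063 = 2.7893
α = arctan(2.7893) = 70.28°

70°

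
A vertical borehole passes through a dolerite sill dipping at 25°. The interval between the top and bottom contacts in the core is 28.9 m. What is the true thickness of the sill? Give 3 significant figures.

True thickness t = h · cos(dip) = 28.9 × cos 25°
t = 28.9 × 0.9063 = 26.192 m

26.2 m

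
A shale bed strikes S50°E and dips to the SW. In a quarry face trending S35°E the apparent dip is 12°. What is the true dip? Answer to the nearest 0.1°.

39.4°

β = acute angle between strike S50°E and section S35°E = 15°.
tan(true dip) = tan 12° / sin 15° = 0.8213
δ = arctan(0.8213) = 39.39°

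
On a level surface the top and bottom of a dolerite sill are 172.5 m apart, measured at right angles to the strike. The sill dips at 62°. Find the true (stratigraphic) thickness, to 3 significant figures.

152 m

True thickness t = w · sin(dip) = 172.5 × sin 62°
t = 172.5 × 0.8829 = 152.308 m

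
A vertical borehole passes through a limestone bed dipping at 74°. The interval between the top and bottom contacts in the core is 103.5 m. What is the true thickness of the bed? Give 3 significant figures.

28.5 m

True thickness t = h · cos(dip) = 103.5 × cos 74°
t = 103.5 × 0.2756 = 28.528 m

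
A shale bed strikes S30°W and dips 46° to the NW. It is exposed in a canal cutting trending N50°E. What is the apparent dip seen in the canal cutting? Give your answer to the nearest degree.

20°

Angle between strike (S30°W) and section (N50°E): β = 20°.
tan(apparent dip) = tan 46° · sin 20° = 0.3542
apparent dip = arctan 0.3542 = 19.50°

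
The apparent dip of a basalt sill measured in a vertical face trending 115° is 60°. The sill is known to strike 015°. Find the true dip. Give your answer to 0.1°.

60.4°

The section is 80° from the strike.
tan(true dip) = tan 60° / sin 80° = 1.7588
true dip = arctan 1.7588 = 60.38°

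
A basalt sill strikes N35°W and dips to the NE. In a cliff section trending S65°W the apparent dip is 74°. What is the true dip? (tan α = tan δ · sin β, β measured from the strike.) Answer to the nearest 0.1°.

β = acute angle between strike N35°W and section S65°W = 80°.
tan δ = tan α / sin β = tan 74° / sin 80° = 3.4874 / 0.9848 = 3.5412
true dip = arctan 3.5412 = 74.23°

74.2°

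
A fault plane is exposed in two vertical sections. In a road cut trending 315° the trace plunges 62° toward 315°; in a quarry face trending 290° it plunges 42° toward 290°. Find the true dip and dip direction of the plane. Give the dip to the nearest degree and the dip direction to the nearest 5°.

Each apparent-dip line lies in the plane. As unit vectors (x east, y north, z up), v₁ plunges 62°→315° and v₂ plunges 42°→290°.
The plane normal is n = v₁ × v₂ ∝ (0.002, 0.394, 0.147).
True dip = arccos(n_z / |n|) = arccos(0.3501) = 69.5°.
Dip direction = atan2(0.002, 0.394) = 0° (azimuth of n's horizontal projection).

true dip 70°, dip direction 000°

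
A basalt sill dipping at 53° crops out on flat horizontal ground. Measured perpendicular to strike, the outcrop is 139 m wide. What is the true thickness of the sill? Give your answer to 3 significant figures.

111 m

True thickness t = w · sin(dip) = 139 × sin 53°
t = 139 × 0.7986 = 111.010 m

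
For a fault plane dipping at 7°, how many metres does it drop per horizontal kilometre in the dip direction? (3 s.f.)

drop per km = 1000 × tan 7° = 1000 × 0.1228

123 m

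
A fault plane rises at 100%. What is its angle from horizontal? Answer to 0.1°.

tan θ = 100/100 = 1.0000
θ = arctan(1.0000) = 45.00°

45.0°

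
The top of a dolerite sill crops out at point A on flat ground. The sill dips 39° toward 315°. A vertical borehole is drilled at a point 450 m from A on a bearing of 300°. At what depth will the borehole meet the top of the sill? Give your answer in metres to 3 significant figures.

The hole lies 15° from the dip direction, so the down-dip offset is 450 × cos 15° = 434.67 m.
Depth = down-dip offset × tan(dip) = 434.67 × tan 39° = 434.67 × 0.8098
Depth = 351.99 m

352 m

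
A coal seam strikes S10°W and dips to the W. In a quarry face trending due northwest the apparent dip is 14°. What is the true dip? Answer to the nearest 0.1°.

16.9°

The section is 55° from the strike.
tan(true dip) = tan 14° / sin 55° = 0.3044
δ = arctan(0.3044) = 16.93°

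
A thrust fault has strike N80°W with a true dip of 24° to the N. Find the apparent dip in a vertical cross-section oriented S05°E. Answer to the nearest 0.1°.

23.3°

The section lies 75° from the strike.
tan(apparent dip) = tan 24° · sin 75° = 0.4301
α = arctan(0.4301) = 23.27°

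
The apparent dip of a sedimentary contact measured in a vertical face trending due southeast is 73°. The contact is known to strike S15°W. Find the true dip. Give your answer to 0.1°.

β = acute angle between strike S15°W and section due southeast = 60°.
tan(true dip) = tan 73° / sin 60° = 3.7769
δ = arctan(3.7769) = 75.17°

75.2°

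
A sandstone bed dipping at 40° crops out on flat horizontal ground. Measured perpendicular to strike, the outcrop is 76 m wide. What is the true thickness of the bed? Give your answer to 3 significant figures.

48.9 m

True thickness t = w · sin(dip) = 76 × sin 40°
t = 76 × 0.6428 = 48.852 m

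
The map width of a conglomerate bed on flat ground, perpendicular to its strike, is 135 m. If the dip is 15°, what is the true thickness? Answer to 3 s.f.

True thickness t = w · sin(dip) = 135 × sin 15°
t = 135 × 0.2588 = 34.941 m

34.9 m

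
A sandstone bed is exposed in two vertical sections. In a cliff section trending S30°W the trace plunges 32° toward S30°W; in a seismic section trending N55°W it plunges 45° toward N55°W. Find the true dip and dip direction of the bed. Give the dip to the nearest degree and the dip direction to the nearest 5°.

true dip 51°, dip direction 270°

Each apparent-dip line lies in the plane. As unit vectors (x east, y north, z up), v₁ plunges 32°→S30°W and v₂ plunges 45°→N55°W.
Cross product v₁ × v₂ gives the pole to the plane: n ∝ (-0.734, -0.007, 0.597).
tan δ = √(n_x²+n_y²)/n_z = 0.734/0.597, so δ = 50.9°.
Dip direction = azimuth of (n_x, n_y) = atan2(-0.734, -0.007) = 269°.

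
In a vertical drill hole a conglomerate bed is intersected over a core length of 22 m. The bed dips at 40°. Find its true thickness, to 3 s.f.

16.9 m

True thickness t = h · cos(dip) = 22 × cos 40°
t = 22 × 0.7660 = 16.853 m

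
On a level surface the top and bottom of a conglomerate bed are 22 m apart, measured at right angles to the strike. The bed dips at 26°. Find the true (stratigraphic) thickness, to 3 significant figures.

9.64 m

True thickness t = w · sin(dip) = 22 × sin 26°
t = 22 × 0.4384 = 9.644 m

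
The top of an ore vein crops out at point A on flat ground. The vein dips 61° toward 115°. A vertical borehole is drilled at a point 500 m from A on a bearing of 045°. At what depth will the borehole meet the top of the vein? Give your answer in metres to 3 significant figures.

309 m

The hole lies 70° from the dip direction, so the down-dip offset is 500 × cos 70° = 171.01 m.
Depth = down-dip offset × tan(dip) = 171.01 × tan 61° = 171.01 × 1.8040
Depth = 308.51 m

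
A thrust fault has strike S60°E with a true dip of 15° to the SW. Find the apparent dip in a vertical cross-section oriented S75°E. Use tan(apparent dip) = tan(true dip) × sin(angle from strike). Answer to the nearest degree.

The strike is S60°E and the section trends S75°E; the acute angle between them is β = 15°.
tan(apparent dip) = tan 15° · sin 15° = 0.0694
apparent dip = arctan 0.0694 = 3.97°

4°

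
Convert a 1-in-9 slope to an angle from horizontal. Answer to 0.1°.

6.3°

tan θ = 1/9 = 0.1111
θ = arctan(0.1111) = 6.34°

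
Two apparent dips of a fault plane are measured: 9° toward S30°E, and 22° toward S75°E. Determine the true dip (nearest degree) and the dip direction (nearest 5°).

true dip 24°, dip direction 080°

Represent each trace as a vector plunging at its apparent dip toward its trend (east-north-up frame): v₁ = (0.494, -0.855, -0.156), v₂ = (0.896, -0.240, -0.375).
Cross product v₁ × v₂ gives the pole to the plane: n ∝ (0.283, 0.045, 0.648).
True dip = arccos(n_z / |n|) = arccos(0.9145) = 23.9°.
Dip direction = atan2(0.283, 0.045) = 81° (azimuth of n's horizontal projection).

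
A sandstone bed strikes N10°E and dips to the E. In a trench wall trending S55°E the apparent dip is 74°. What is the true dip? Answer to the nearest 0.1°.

75.4°

The section is 65° from the strike.
tan(true dip) = tan 74° / sin 65° = 3.8479
true dip = arctan 3.8479 = 75.43°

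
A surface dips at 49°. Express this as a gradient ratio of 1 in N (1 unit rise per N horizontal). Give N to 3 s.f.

1 : N means tan θ = 1/N, so N = 1/tan 49° = 1/1.1504

1 in 0.869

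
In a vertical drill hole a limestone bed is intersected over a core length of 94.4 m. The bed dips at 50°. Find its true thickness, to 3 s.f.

60.7 m

True thickness t = h · cos(dip) = 94.4 × cos 50°
t = 94.4 × 0.6428 = 60.679 m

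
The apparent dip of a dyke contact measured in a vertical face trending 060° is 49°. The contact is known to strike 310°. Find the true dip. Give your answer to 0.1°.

The section is 70° from the strike.
tan(true dip) = tan 49° / sin 70° = 1.2242
true dip = arctan 1.2242 = 50.76°

50.8°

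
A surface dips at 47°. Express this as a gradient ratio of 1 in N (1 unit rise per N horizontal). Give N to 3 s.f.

1 in 0.933

1 : N means tan θ = 1/N, so N = 1/tan 47° = 1/1.0724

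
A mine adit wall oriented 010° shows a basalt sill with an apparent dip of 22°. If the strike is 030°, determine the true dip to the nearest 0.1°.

49.8°

β = acute angle between strike 030° and section 010° = 20°.
tan(true dip) = tan 22° / sin 20° = 1.1813
δ = arctan(1.1813) = 49.75°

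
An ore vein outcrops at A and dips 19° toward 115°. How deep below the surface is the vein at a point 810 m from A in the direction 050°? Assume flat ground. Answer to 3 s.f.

118 m

The hole lies 65° from the dip direction, so the down-dip offset is 810 × cos 65° = 342.32 m.
Depth = down-dip offset × tan(dip) = 342.32 × tan 19° = 342.32 × 0.3443
Depth = 117.87 m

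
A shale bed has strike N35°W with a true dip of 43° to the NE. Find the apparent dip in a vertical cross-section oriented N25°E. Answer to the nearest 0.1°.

Angle between strike (N35°W) and section (N25°E): β = 60°.
tan(apparent dip) = tan 43° · sin 60° = 0.8076
apparent dip = arctan 0.8076 = 38.92°

38.9°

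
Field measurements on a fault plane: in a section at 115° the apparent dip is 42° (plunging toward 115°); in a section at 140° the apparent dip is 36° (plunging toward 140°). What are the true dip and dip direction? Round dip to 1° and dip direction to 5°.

true dip 43°, dip direction 100°

Each apparent-dip line lies in the plane. As unit vectors (x east, y north, z up), v₁ plunges 42°→115° and v₂ plunges 36°→140°.
n = v₁ × v₂ = (0.230, -0.048, 0.254) (taken with n_z > 0).
True dip = arccos(n_z / |n|) = arccos(0.7341) = 42.8°.
Dip direction = azimuth of (n_x, n_y) = atan2(0.230, -0.048) = 102°.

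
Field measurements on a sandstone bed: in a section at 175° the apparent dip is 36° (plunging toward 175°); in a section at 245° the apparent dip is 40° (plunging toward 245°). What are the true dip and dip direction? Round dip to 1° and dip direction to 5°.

Represent each trace as a vector plunging at its apparent dip toward its trend (east-north-up frame): v₁ = (0.071, -0.806, -0.588), v₂ = (-0.694, -0.324, -0.643).
n = v₁ × v₂ = (-0.328, -0.453, 0.582) (taken with n_z > 0).
Dip δ = arctan(|n_h|/n_z) = arctan(0.559/0.582) = 43.9°.
Dip direction = azimuth of (n_x, n_y) = atan2(-0.328, -0.453) = 216°.

true dip 44°, dip direction 215°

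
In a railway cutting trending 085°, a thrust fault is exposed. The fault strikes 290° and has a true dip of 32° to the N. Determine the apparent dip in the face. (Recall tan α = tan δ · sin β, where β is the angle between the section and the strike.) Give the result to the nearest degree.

The strike is 290° and the section trends 085°; the acute angle between them is β = 25°.
tan α = tan 32° × sin 25° = 0.6249 × 0.4226 = 0.2641
apparent dip = arctan 0.2641 = 14.79°

15°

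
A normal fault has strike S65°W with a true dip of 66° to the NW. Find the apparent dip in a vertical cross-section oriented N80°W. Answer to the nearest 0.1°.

Angle between strike (S65°W) and section (N80°W): β = 35°.
tan(apparent dip) = tan 66° · sin 35° = 1.2883
apparent dip = arctan 1.2883 = 52.18°

52.2°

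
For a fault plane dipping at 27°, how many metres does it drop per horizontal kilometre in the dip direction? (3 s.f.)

510 m

drop per km = 1000 × tan 27° = 1000 × 0.5095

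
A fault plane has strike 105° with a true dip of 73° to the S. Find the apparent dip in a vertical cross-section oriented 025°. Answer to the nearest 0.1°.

72.8°

The section lies 80° from the strike.
tan(apparent dip) = tan 73° · sin 80° = 3.2212
α = arctan(3.2212) = 72.75°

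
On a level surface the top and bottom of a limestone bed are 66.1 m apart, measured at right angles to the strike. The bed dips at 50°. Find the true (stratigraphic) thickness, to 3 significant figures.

50.6 m

True thickness t = w · sin(dip) = 66.1 × sin 50°
t = 66.1 × 0.7660 = 50.636 m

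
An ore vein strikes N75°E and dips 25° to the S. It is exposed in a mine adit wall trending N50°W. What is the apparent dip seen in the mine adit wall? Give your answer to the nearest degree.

21°

Angle between strike (N75°E) and section (N50°W): β = 55°.
tan α = tan 25° × sin 55° = 0.4663 × 0.8192 = 0.3820
apparent dip = arctan 0.3820 = 20.91°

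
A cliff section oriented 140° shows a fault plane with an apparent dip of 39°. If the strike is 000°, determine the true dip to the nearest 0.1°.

51.6°

The section is 40° from the strike.
tan(true dip) = tan 39° / sin 40° = 1.2598
δ = arctan(1.2598) = 51.56°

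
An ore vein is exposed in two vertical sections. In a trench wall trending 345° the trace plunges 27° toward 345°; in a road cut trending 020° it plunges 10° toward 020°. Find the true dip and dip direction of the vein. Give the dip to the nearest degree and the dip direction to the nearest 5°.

true dip 33°, dip direction 305°

Represent each trace as a vector plunging at its apparent dip toward its trend (east-north-up frame): v₁ = (-0.231, 0.861, -0.454), v₂ = (0.337, 0.925, -0.174).
The plane normal is n = v₁ × v₂ ∝ (-0.271, 0.193, 0.503).
Dip δ = arctan(|n_h|/n_z) = arctan(0.332/0.503) = 33.4°.
Dip direction = atan2(-0.271, 0.193) = 305° (azimuth of n's horizontal projection).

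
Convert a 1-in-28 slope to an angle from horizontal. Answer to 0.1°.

tan θ = 1/28 = 0.0357
θ = arctan(0.0357) = 2.05°

2.0°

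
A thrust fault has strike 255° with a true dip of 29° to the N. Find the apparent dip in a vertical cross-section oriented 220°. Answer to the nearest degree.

Angle between strike (255°) and section (220°): β = 35°.
tan(apparent dip) = tan 29° · sin 35° = 0.3179
α = arctan(0.3179) = 17.64°

18°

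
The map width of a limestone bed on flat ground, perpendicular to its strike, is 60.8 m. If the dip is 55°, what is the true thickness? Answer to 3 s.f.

49.8 m

True thickness t = w · sin(dip) = 60.8 × sin 55°
t = 60.8 × 0.8192 = 49.804 m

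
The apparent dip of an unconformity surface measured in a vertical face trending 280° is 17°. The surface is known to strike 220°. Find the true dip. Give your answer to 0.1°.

19.4°

β = acute angle between strike 220° and section 280° = 60°.
tan δ = tan α / sin β = tan 17° / sin 60° = 0.3057 / 0.8660 = 0.3530
δ = arctan(0.3530) = 19.44°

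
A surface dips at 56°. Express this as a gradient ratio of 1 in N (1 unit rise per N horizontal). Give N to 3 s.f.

1 : N means tan θ = 1/N, so N = 1/tan 56° = 1/1.4826

1 in 0.675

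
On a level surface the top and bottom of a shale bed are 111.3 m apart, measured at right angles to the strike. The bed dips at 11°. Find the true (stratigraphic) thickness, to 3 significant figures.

21.2 m

True thickness t = w · sin(dip) = 111.3 × sin 11°
t = 111.3 × 0.1908 = 21.237 m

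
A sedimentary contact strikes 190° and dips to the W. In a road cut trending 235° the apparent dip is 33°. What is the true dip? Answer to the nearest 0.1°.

42.6°

β = acute angle between strike 190° and section 235° = 45°.
tan(true dip) = tan 33° / sin 45° = 0.9184
true dip = arctan 0.9184 = 42.56°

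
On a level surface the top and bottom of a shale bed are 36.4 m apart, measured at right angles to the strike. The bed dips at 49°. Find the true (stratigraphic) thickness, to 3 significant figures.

27.5 m

True thickness t = w · sin(dip) = 36.4 × sin 49°
t = 36.4 × 0.7547 = 27.471 m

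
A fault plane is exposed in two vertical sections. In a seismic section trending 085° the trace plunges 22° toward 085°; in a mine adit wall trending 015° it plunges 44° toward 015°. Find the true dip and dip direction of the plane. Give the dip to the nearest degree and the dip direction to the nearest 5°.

The two traces are lines in the plane: v₁ = (sin 85°·cos 22°, cos 85°·cos 22°, −sin 22°), v₂ = (sin 15°·cos 44°, cos 15°·cos 44°, −sin 44°).
Cross product v₁ × v₂ gives the pole to the plane: n ∝ (0.204, 0.572, 0.627).
True dip = arccos(n_z / |n|) = arccos(0.7182) = 44.1°.
The horizontal component of n points toward azimuth atan2(n_x, n_y) = 20°, the dip direction.

true dip 44°, dip direction 020°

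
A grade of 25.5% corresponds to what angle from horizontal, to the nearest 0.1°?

14.3°

tan θ = 25.5/100 = 0.2550
θ = arctan(0.2550) = 14.31°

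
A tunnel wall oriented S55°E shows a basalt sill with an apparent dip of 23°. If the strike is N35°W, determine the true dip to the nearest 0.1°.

β = acute angle between strike N35°W and section S55°E = 20°.
tan δ = tan α / sin β = tan 23° / sin 20° = 0.4245 / 0.3420 = 1.2411
true dip = arctan 1.2411 = 51.14°

51.1°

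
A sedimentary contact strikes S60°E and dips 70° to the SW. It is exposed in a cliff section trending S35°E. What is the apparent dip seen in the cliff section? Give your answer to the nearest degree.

49°

The section lies 25° from the strike.
tan(apparent dip) = tan 70° · sin 25° = 1.1611
α = arctan(1.1611) = 49.26°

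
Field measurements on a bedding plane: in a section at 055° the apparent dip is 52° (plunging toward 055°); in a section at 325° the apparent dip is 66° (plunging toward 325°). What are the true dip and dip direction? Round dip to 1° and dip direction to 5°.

true dip 69°, dip direction 355°

Each apparent-dip line lies in the plane. As unit vectors (x east, y north, z up), v₁ plunges 52°→055° and v₂ plunges 66°→325°.
Cross product v₁ × v₂ gives the pole to the plane: n ∝ (-0.060, 0.645, 0.250).
tan δ = √(n_x²+n_y²)/n_z = 0.647/0.250, so δ = 68.9°.
Dip direction = atan2(-0.060, 0.645) = 355° (azimuth of n's horizontal projection).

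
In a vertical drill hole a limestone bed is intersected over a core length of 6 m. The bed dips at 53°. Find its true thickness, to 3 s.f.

True thickness t = h · cos(dip) = 6 × cos 53°
t = 6 × 0.6018 = 3.611 m

3.61 m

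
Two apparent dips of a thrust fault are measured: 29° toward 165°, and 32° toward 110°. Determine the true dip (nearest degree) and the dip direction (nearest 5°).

true dip 34°, dip direction 130°

The two traces are lines in the plane: v₁ = (sin 165°·cos 29°, cos 165°·cos 29°, −sin 29°), v₂ = (sin 110°·cos 32°, cos 110°·cos 32°, −sin 32°).
The plane normal is n = v₁ × v₂ ∝ (0.307, -0.266, 0.608).
tan δ = √(n_x²+n_y²)/n_z = 0.407/0.608, so δ = 33.8°.
The horizontal component of n points toward azimuth atan2(n_x, n_y) = 131°, the dip direction.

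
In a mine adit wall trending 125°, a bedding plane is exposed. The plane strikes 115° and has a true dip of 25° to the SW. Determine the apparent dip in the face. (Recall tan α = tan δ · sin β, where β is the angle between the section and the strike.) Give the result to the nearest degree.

The section lies 10° from the strike.
tan α = tan 25° × sin 10° = 0.4663 × 0.1736 = 0.0810
apparent dip = arctan 0.0810 = 4.63°

5°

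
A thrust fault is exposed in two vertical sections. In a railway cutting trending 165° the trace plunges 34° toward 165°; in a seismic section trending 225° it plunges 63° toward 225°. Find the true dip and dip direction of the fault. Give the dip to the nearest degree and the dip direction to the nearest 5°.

The two traces are lines in the plane: v₁ = (sin 165°·cos 34°, cos 165°·cos 34°, −sin 34°), v₂ = (sin 225°·cos 63°, cos 225°·cos 63°, −sin 63°).
The plane normal is n = v₁ × v₂ ∝ (-0.534, -0.371, 0.326).
tan δ = √(n_x²+n_y²)/n_z = 0.650/0.326, so δ = 63.4°.
The horizontal component of n points toward azimuth atan2(n_x, n_y) = 235°, the dip direction.

true dip 63°, dip direction 235°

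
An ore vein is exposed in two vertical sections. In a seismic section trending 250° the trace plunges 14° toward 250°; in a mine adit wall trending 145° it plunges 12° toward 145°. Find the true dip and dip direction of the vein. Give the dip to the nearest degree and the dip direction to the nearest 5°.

Represent each trace as a vector plunging at its apparent dip toward its trend (east-north-up frame): v₁ = (-0.912, -0.332, -0.242), v₂ = (0.561, -0.801, -0.208).
Cross product v₁ × v₂ gives the pole to the plane: n ∝ (-0.125, -0.325, 0.917).
tan δ = √(n_x²+n_y²)/n_z = 0.348/0.917, so δ = 20.8°.
The horizontal component of n points toward azimuth atan2(n_x, n_y) = 201°, the dip direction.

true dip 21°, dip direction 200°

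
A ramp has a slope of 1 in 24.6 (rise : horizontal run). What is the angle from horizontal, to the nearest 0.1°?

tan θ = 1/24.6 = 0.0407
θ = arctan(0.0407) = 2.33°

2.3°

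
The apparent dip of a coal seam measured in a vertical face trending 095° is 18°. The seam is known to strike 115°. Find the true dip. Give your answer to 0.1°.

43.5°

The section is 20° from the strike.
tan δ = tan α / sin β = tan 18° / sin 20° = 0.3249 / 0.3420 = 0.9500
true dip = arctan 0.9500 = 43.53°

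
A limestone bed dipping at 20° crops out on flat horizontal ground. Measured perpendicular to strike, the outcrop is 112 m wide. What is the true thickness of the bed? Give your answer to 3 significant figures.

True thickness t = w · sin(dip) = 112 × sin 20°
t = 112 × 0.3420 = 38.306 m

38.3 m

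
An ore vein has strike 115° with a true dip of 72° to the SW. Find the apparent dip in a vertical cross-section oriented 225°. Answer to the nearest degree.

Angle between strike (115°) and section (225°): β = 70°.
tan α = tan 72° × sin 70° = 3.0777 × 0.9397 = 2.8921
apparent dip = arctan 2.8921 = 70.93°

71°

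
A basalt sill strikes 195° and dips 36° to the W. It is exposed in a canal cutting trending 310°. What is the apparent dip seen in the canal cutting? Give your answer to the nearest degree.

The section lies 65° from the strike.
tan(apparent dip) = tan 36° · sin 65° = 0.6585
apparent dip = arctan 0.6585 = 33.36°

33°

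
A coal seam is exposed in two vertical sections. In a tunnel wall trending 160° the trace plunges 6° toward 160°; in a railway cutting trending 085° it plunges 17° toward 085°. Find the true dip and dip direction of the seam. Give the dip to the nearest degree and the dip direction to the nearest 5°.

true dip 17°, dip direction 090°

Represent each trace as a vector plunging at its apparent dip toward its trend (east-north-up frame): v₁ = (0.340, -0.935, -0.105), v₂ = (0.953, 0.083, -0.292).
n = v₁ × v₂ = (0.282, -0.000, 0.919) (taken with n_z > 0).
tan δ = √(n_x²+n_y²)/n_z = 0.282/0.919, so δ = 17.1°.
The horizontal component of n points toward azimuth atan2(n_x, n_y) = 90°, the dip direction.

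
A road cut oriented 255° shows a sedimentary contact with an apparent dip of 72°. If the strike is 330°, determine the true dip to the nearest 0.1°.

β = acute angle between strike 330° and section 255° = 75°.
tan(true dip) = tan 72° / sin 75° = 3.1863
δ = arctan(3.1863) = 72.58°

72.6°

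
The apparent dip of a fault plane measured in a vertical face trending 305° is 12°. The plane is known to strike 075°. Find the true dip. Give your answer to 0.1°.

15.5°

The section is 50° from the strike.
tan δ = tan α / sin β = tan 12° / sin 50° = 0.2126 / 0.7660 = 0.2775
δ = arctan(0.2775) = 15.51°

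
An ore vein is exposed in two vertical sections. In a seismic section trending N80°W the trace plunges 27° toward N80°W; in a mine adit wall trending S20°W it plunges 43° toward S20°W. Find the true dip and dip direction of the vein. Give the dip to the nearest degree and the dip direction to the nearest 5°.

true dip 45°, dip direction 220°

The two traces are lines in the plane: v₁ = (sin 280°·cos 27°, cos 280°·cos 27°, −sin 27°), v₂ = (sin 200°·cos 43°, cos 200°·cos 43°, −sin 43°).
Cross product v₁ × v₂ gives the pole to the plane: n ∝ (-0.418, -0.485, 0.642).
True dip = arccos(n_z / |n|) = arccos(0.7081) = 44.9°.
Dip direction = azimuth of (n_x, n_y) = atan2(-0.418, -0.485) = 221°.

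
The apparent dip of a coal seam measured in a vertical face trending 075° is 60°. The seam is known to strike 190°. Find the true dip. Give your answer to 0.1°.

β = acute angle between strike 190° and section 075° = 65°.
tan δ = tan α / sin β = tan 60° / sin 65° = 1.7321 / 0.9063 = 1.9111
δ = arctan(1.9111) = 62.38°

62.4°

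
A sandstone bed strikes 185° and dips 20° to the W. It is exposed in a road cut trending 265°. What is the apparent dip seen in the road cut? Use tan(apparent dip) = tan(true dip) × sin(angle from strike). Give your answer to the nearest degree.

The strike is 185° and the section trends 265°; the acute angle between them is β = 80°.
tan α = tan 20° × sin 80° = 0.3640 × 0.9848 = 0.3584
apparent dip = arctan 0.3584 = 19.72°

20°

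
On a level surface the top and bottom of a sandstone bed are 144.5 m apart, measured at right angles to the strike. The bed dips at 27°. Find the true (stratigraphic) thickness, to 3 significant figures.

65.6 m

True thickness t = w · sin(dip) = 144.5 × sin 27°
t = 144.5 × 0.4540 = 65.602 m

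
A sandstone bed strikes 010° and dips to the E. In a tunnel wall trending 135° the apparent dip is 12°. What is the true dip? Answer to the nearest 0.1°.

14.5°

The section is 55° from the strike.
tan δ = tan α / sin β = tan 12° / sin 55° = 0.2126 / 0.8192 = 0.2595
δ = arctan(0.2595) = 14.55°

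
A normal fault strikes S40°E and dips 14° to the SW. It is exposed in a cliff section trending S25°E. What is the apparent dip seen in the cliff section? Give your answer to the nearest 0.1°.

The strike is S40°E and the section trends S25°E; the acute angle between them is β = 15°.
tan(apparent dip) = tan 14° · sin 15° = 0.0645
α = arctan(0.0645) = 3.69°

3.7°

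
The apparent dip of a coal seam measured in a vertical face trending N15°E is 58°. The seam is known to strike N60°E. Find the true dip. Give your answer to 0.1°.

β = acute angle between strike N60°E and section N15°E = 45°.
tan(true dip) = tan 58° / sin 45° = 2.2632
true dip = arctan 2.2632 = 66.16°

66.2°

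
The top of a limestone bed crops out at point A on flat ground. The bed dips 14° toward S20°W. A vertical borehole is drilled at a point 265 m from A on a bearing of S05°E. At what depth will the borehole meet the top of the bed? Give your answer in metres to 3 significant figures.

The hole lies 25° from the dip direction, so the down-dip offset is 265 × cos 25° = 240.17 m.
Depth = down-dip offset × tan(dip) = 240.17 × tan 14° = 240.17 × 0.2493
Depth = 59.88 m

59.9 m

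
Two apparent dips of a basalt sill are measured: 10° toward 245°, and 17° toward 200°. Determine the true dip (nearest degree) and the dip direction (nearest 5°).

true dip 17°, dip direction 190°

Represent each trace as a vector plunging at its apparent dip toward its trend (east-north-up frame): v₁ = (-0.893, -0.416, -0.174), v₂ = (-0.327, -0.899, -0.292).
The plane normal is n = v₁ × v₂ ∝ (-0.034, -0.204, 0.666).
True dip = arccos(n_z / |n|) = arccos(0.9549) = 17.3°.
Dip direction = azimuth of (n_x, n_y) = atan2(-0.034, -0.204) = 190°.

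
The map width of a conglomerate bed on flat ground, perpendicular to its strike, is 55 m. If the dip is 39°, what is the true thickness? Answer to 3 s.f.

True thickness t = w · sin(dip) = 55 × sin 39°
t = 55 × 0.6293 = 34.613 m

34.6 m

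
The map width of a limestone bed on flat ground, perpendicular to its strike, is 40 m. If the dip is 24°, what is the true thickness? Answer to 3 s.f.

16.3 m

True thickness t = w · sin(dip) = 40 × sin 24°
t = 40 × 0.4067 = 16.269 m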